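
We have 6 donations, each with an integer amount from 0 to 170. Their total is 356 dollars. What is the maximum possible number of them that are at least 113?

3

Suppose k of them are at least 113. Those contribute at least 113 each and the other 6 − k at least 0 each.
So the total is at least 113k + 0(6 − k) = 0 + 113k. This must be ≤ 356, giving k ≤ 3.
k = 3 is achieved by 3 values at 113 and 3 at 0, total 339; add 17 to one value (staying below 113) to reach 356.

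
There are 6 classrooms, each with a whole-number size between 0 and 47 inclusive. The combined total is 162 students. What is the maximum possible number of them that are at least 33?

Suppose k of them are at least 33. Those contribute at least 33 each and the other 6 − k at least 0 each.
So the total is at least 33k + 0(6 − k) = 0 + 33k. This must be ≤ 162, giving k ≤ 4.
k = 4 is achieved by 4 values at 33 and 2 at 0, total 132; add 30 to one value (staying below 33) to reach 162.

4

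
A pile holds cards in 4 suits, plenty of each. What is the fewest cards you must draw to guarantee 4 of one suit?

13

In the worst case you draw 3 of each of the 4 suits: 4 × 3 = 12.
One more forces 4 of some suit, so 12 + 1 = 13.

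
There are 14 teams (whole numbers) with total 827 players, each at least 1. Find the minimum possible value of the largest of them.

The 14 values sum to 827, so their maximum is at least ⌈827/14⌉ = 60.
Achievable: 1 of them at 60 and 13 at 59 total 827.

60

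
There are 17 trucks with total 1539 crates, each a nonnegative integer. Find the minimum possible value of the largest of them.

If every one of the 17 were at most 90, the total would be at most 17 × 90 = 1530 < 1539.
Equality holds with 9 values of 91 and 8 values of 90.

91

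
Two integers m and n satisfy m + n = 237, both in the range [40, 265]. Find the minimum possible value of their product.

7880

Since m + n is fixed, pushing one of them to its bound minimizes the product.
The extreme feasible split is m = 40, n = 197, giving mn = 7880.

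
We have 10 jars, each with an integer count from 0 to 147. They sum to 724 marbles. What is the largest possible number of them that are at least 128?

5

Suppose k of them are at least 128. Those contribute at least 128 each and the other 10 − k at least 0 each.
So the total is at least 128k + 0(10 − k) = 0 + 128k. This must be ≤ 724, giving k ≤ 5.
k = 5 is achieved by 5 values at 128 and 5 at 0, total 640; add 84 to one value (staying below 128) to reach 724.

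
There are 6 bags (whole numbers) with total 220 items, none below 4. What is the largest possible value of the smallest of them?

If every one of the 6 were at least 37, the total would be at least 6 × 37 = 222 > 220.
Equality holds with 2 values of 36 and 4 values of 37.

36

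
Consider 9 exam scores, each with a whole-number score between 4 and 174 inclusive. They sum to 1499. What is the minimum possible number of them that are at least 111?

Each value short of 111 is at most 110, costing at least 174 − 110 = 64 against the maximum total of 1566.
We can afford to lose at most 1566 − 1499 = 67, so at most ⌊67/64⌋ = 1 fall short, and at least 8 are ≥ 111.
Exactly 8 works: 8 values at 174 and 1 at 110 total 1502; lower one of the high values by 3 (still ≥ 111) to hit 1499.

8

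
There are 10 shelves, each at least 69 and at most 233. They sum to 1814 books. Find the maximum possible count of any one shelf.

233

Maximizing one value means minimizing the remaining 9.
The other 9 contribute at least 9 × 69 = 621, leaving at most 1814 − 621 = 1193.
But each shelf is capped at 233, so the maximum is 233.
Achievable: one at 233 and the other 9 totalling 1581, which fits since 9 × 69 ≤ 1581 ≤ 9 × 233.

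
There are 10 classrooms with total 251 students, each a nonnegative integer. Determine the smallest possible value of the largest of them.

Some value must be at least ⌈251/10⌉ = 26, since 10 × 25 = 250 < 251.
Equality holds with 1 value of 26 and 9 values of 25.

26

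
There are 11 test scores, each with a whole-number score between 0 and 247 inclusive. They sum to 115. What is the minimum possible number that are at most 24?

Let j be the number exceeding 24. Then the total is ≥ 25·j + 0·(11 − j) = 0 + 25j.
So 25j ≤ 115 and j ≤ 4; hence at least 11 − 4 = 7 are ≤ 24.
Exactly 7 works: 7 values at 0 and 4 at 25 total 100; raise one of the low values by 15 (still ≤ 24) to hit 115.

7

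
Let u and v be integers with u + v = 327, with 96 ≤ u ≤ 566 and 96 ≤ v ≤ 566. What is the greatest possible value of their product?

With u + v fixed, uv peaks when the two are closest together.
Taking u = 163 and v = 164 (both in [96, 566]) gives uv = 26732.

26732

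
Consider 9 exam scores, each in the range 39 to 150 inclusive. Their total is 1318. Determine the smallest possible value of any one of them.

To make one score as small as possible, make the other 8 as large as possible.
The other 8 contribute at most 8 × 150 = 1200, leaving at least 1318 − 1200 = 118.
Since 118 ≥ 39, this is achievable: one at 118 and 8 at 150.

118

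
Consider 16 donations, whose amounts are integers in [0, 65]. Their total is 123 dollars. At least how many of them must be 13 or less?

Each value above 13 is at least 14, contributing at least 14 − 0 = 14 above the floor 0.
The sum exceeds the floor total 0 by 123, so at most ⌊123/14⌋ = 8 exceed 13, and at least 8 are ≤ 13.
Exactly 8 works: 8 values at 0 and 8 at 14 total 112; raise one of the low values by 11 (still ≤ 13) to hit 123.

8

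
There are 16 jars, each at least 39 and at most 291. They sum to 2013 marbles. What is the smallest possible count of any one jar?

39

Minimizing one value means maximizing the remaining 15.
The other 15 can take up 15 × 291 = 4365 ≥ 2013 − 39, so one jar can sit at its floor of 39.
Achievable: one at 39 and the other 15 totalling 1974, which fits since 15 × 39 ≤ 1974 ≤ 15 × 291.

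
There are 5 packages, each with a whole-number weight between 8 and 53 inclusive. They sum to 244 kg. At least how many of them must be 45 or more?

3

Each value short of 45 is at most 44, costing at least 53 − 44 = 9 against the maximum total of 265.
We can afford to lose at most 265 − 244 = 21, so at most ⌊21/9⌋ = 2 fall short, and at least 3 are ≥ 45.
Exactly 3 works: 3 values at 53 and 2 at 44 total 247; lower one of the high values by 3 (still ≥ 45) to hit 244.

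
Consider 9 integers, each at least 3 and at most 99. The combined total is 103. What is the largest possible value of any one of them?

To make one integer as large as possible, make the other 8 as small as possible.
The other 8 contribute at least 8 × 3 = 24, leaving at most 103 − 24 = 79.
Since 79 ≤ 99, this is achievable: one at 79 and 8 at 3.

79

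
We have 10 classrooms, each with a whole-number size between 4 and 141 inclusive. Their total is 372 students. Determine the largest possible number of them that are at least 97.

3

If k of the values are ≥ 97, the total is ≥ 97k + 4(10 − k).
Setting 97k + 4(10 − k) ≤ 372 gives 93k ≤ 332, so k ≤ 3.
k = 3 is achieved by 3 values at 97 and 7 at 4, total 319; add 53 to one value (staying below 97) to reach 372.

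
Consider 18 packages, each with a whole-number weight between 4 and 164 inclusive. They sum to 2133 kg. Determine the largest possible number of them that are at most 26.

5

Each value at 26 or below falls at least 164 − 26 = 138 short of the ceiling 164.
The ceiling total is 18 × 164 = 2952, and we need 2133, so at most ⌊(2952 − 2133)/138⌋ = 5 can be that low.
k = 5 is achieved by 5 values at 26 and 13 at 164, total 2262; lower one of the 164's by 129 (still > 26) to reach 2133.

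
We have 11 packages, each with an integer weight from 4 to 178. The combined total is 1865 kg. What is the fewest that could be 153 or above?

8

Each value short of 153 is at most 152, costing at least 178 − 152 = 26 against the maximum total of 1958.
We can afford to lose at most 1958 − 1865 = 93, so at most ⌊93/26⌋ = 3 fall short, and at least 8 are ≥ 153.
Exactly 8 works: 8 values at 178 and 3 at 152 total 1880; lower one of the high values by 15 (still ≥ 153) to hit 1865.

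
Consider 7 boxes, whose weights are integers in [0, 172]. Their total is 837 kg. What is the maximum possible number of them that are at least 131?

6

Suppose k of them are at least 131. Those contribute at least 131 each and the other 7 − k at least 0 each.
So the total is at least 131k + 0(7 − k) = 0 + 131k. This must be ≤ 837, giving k ≤ 6.
k = 6 is achieved by 6 values at 131 and 1 at 0, total 786; add 51 to one value (staying below 131) to reach 837.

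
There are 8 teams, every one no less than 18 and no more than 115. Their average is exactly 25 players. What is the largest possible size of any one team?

74

To make one team as large as possible, make the other 7 as small as possible.
The total is 8 × 25 = 200.
The other 7 contribute at least 7 × 18 = 126, leaving at most 200 − 126 = 74.
Since 74 ≤ 115, this is achievable: one at 74 and 7 at 18.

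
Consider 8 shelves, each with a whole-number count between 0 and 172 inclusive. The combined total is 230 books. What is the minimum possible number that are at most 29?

1

Each value above 29 is at least 30, contributing at least 30 − 0 = 30 above the floor 0.
The sum exceeds the floor total 0 by 230, so at most ⌊230/30⌋ = 7 exceed 29, and at least 1 are ≤ 29.
Exactly 1 works: 1 value at 0 and 7 at 30 total 210; raise one of the low values by 20 (still ≤ 29) to hit 230.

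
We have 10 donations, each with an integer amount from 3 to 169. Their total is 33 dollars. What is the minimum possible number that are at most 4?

9

If only k of them are at most 4, the other 10 − k are at least 5, so the total is at least (10 − k)·5 + k·3.
This is ≤ 33, so (10 − k)·5 + 3k ≤ 33, which gives k ≥ 9.
Exactly 9 works: 9 values at 3 and 1 at 5 total 32; raise one of the low values by 1 (still ≤ 4) to hit 33.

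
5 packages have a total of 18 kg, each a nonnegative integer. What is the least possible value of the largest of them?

If every one of the 5 were at most 3, the total would be at most 5 × 3 = 15 < 18.
Equality holds with 3 values of 4 and 2 values of 3.

4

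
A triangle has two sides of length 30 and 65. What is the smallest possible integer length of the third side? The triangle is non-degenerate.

The third side must exceed |30 − 65| = 35.
The smallest integer above 35 is 36.

36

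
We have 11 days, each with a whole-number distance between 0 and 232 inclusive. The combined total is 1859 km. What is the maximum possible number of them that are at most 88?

Suppose k of them are at most 88. Those contribute at most 88 each and the rest at most 232 each.
So the total is at most 88k + 232(11 − k) = 2552 − 144k. This must still be ≥ 1859, so k ≤ 4.
k = 4 is achieved by 4 values at 88 and 7 at 232, total 1976; lower one of the 232's by 117 (still > 88) to reach 1859.

4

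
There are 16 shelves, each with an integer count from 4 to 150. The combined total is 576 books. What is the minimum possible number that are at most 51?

6

If only k of them are at most 51, the other 16 − k are at least 52, so the total is at least (16 − k)·52 + k·4.
This is ≤ 576, so (16 − k)·52 + 4k ≤ 576, which gives k ≥ 6.
Exactly 6 works: 6 values at 4 and 10 at 52 total 544; raise one of the low values by 32 (still ≤ 51) to hit 576.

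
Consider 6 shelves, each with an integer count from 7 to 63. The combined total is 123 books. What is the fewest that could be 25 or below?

2

Each value above 25 is at least 26, contributing at least 26 − 7 = 19 above the floor 7.
The sum exceeds the floor total 42 by 81, so at most ⌊81/19⌋ = 4 exceed 25, and at least 2 are ≤ 25.
Exactly 2 works: 2 values at 7 and 4 at 26 total 118; raise one of the low values by 5 (still ≤ 25) to hit 123.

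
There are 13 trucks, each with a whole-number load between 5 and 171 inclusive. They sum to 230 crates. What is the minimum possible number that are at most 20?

Each value above 20 is at least 21, contributing at least 21 − 5 = 16 above the floor 5.
The sum exceeds the floor total 65 by 165, so at most ⌊165/16⌋ = 10 exceed 20, and at least 3 are ≤ 20.
Exactly 3 works: 3 values at 5 and 10 at 21 total 225; raise one of the low values by 5 (still ≤ 20) to hit 230.

3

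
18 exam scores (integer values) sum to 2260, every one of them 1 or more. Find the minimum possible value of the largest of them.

The average is 2260/18 > 125, so not all 18 can be 125 or less; the largest is ≥ 126.
Achievable: 10 of them at 126 and 8 at 125 total 2260.

126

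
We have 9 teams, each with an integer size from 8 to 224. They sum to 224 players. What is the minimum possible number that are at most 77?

7

Each value above 77 is at least 78, contributing at least 78 − 8 = 70 above the floor 8.
The sum exceeds the floor total 72 by 152, so at most ⌊152/70⌋ = 2 exceed 77, and at least 7 are ≤ 77.
Exactly 7 works: 7 values at 8 and 2 at 78 total 212; raise one of the low values by 12 (still ≤ 77) to hit 224.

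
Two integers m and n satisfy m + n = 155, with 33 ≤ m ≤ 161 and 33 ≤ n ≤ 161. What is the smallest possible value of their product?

Since m + n is fixed, pushing one of them to its bound minimizes the product.
At the endpoint m = 33, n = 155 − 33 = 122, so mn = 33 × 122 = 4026.

4026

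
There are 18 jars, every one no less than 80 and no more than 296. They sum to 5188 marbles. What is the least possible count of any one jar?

To make one jar as small as possible, make the other 17 as large as possible.
The other 17 contribute at most 17 × 296 = 5032, leaving at least 5188 − 5032 = 156.
Since 156 ≥ 80, this is achievable: one at 156 and 17 at 296.

156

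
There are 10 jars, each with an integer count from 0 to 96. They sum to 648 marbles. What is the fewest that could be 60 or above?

2

Suppose at most 10 − j of them reach 60; then j values are ≤ 59 and the rest ≤ 96.
The total is then ≤ 59·j + 96·(10 − j) = 960 − 37j. For this to be ≥ 648 we need j ≤ 8, so at least 10 − 8 = 2 must reach 60.
Exactly 2 works: 2 values at 96 and 8 at 59 total 664; lower one of the high values by 16 (still ≥ 60) to hit 648.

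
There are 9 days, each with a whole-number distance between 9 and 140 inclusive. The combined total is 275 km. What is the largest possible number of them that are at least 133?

1

With k values at 133 or above and the rest at least 9, the sum is at least 81 + 124k.
Since the sum is 275, we need 124k ≤ 194, i.e. k ≤ 1.
k = 1 is achieved by 1 value at 133 and 8 at 9, total 205; add 70 to one value (staying below 133) to reach 275.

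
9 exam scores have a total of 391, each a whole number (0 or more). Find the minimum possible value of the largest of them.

Some value must be at least ⌈391/9⌉ = 44, since 9 × 43 = 387 < 391.
Taking 5 copies of 43 and 4 copies of 44 gives exactly 391, so 44 is attained.

44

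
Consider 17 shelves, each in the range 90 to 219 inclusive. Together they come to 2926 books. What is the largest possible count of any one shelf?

219

To make one shelf as large as possible, make the other 16 as small as possible.
The other 16 contribute at least 16 × 90 = 1440, leaving at most 2926 − 1440 = 1486.
But each shelf is capped at 219, so the maximum is 219.
Achievable: one at 219 and the other 16 totalling 2707, which fits since 16 × 90 ≤ 2707 ≤ 16 × 219.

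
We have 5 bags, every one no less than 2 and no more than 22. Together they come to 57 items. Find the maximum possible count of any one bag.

22

Maximizing one value means minimizing the remaining 4.
The other 4 contribute at least 4 × 2 = 8, leaving at most 57 − 8 = 49.
But each bag is capped at 22, so the maximum is 22.
Achievable: one at 22 and the other 4 totalling 35, which fits since 4 × 2 ≤ 35 ≤ 4 × 22.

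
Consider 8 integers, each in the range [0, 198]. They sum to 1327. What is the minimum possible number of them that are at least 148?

3

If only k of them are at least 148, the other 8 − k are at most 147, so the total is at most k·198 + (8 − k)·147.
This must reach 1327, so k·198 + (8 − k)·147 ≥ 1327, giving k ≥ 3.
Exactly 3 works: 3 values at 198 and 5 at 147 total 1329; lower one of the high values by 2 (still ≥ 148) to hit 1327.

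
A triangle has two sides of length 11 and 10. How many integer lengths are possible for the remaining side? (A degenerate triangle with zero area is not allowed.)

19

The triangle inequality gives |11 − 10| < c < 11 + 10, i.e. 1 < c < 21.
So c can be any integer from 2 to 20: 19 values.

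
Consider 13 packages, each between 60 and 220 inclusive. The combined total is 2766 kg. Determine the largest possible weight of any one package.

220

Maximizing one value means minimizing the remaining 12.
The other 12 contribute at least 12 × 60 = 720, leaving at most 2766 − 720 = 2046.
But each package is capped at 220, so the maximum is 220.
Achievable: one at 220 and the other 12 totalling 2546, which fits since 12 × 60 ≤ 2546 ≤ 12 × 220.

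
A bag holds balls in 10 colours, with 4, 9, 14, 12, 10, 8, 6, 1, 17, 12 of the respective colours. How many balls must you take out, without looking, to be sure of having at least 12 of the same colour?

83

In the worst case you take as many as possible of each colour without reaching 12: 4 + 9 + 11 + 11 + 10 + 8 + 6 + 1 + 11 + 11 = 82.
The next one must give 12 of some colour, so 82 + 1 = 83.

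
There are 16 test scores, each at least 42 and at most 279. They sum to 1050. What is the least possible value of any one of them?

To make one score as small as possible, make the other 15 as large as possible.
The other 15 can take up 15 × 279 = 4185 ≥ 1050 − 42, so one score can sit at its floor of 42.
Achievable: one at 42 and the other 15 totalling 1008, which fits since 15 × 42 ≤ 1008 ≤ 15 × 279.

42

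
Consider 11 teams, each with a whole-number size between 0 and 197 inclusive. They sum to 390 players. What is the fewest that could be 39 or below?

If only k of them are at most 39, the other 11 − k are at least 40, so the total is at least (11 − k)·40 + k·0.
This is ≤ 390, so (11 − k)·40 + 0k ≤ 390, which gives k ≥ 2.
Exactly 2 works: 2 values at 0 and 9 at 40 total 360; raise one of the low values by 30 (still ≤ 39) to hit 390.

2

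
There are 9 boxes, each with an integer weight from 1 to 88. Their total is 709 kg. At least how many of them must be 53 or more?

If only k of them are at least 53, the other 9 − k are at most 52, so the total is at most k·88 + (9 − k)·52.
This must reach 709, so k·88 + (9 − k)·52 ≥ 709, giving k ≥ 7.
Exactly 7 works: 7 values at 88 and 2 at 52 total 720; lower one of the high values by 11 (still ≥ 53) to hit 709.

7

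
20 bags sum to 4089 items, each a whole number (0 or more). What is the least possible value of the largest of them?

The 20 values sum to 4089, so their maximum is at least ⌈4089/20⌉ = 205.
Equality holds with 9 values of 205 and 11 values of 204.

205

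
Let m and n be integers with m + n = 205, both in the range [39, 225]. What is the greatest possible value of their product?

With m + n fixed, mn peaks when the two are closest together.
Taking m = 102 and n = 103 (both in [39, 225]) gives mn = 10506.

10506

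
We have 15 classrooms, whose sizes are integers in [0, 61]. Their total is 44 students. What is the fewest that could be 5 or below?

8

Let j be the number exceeding 5. Then the total is ≥ 6·j + 0·(15 − j) = 0 + 6j.
So 6j ≤ 44 and j ≤ 7; hence at least 15 − 7 = 8 are ≤ 5.
Exactly 8 works: 8 values at 0 and 7 at 6 total 42; raise one of the low values by 2 (still ≤ 5) to hit 44.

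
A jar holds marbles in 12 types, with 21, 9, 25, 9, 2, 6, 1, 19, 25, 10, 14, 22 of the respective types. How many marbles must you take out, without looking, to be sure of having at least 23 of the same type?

158

In the worst case you take as many as possible of each type without reaching 23: 21 + 9 + 22 + 9 + 2 + 6 + 1 + 19 + 22 + 10 + 14 + 22 = 157.
The next one must give 23 of some type, so 157 + 1 = 158.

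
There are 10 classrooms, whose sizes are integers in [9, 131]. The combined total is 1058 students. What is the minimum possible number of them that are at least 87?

5

Suppose at most 10 − j of them reach 87; then j values are ≤ 86 and the rest ≤ 131.
The total is then ≤ 86·j + 131·(10 − j) = 1310 − 45j. For this to be ≥ 1058 we need j ≤ 5, so at least 10 − 5 = 5 must reach 87.
Exactly 5 works: 5 values at 131 and 5 at 86 total 1085; lower one of the high values by 27 (still ≥ 87) to hit 1058.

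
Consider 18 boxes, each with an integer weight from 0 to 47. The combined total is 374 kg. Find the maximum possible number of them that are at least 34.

11

Suppose k of them are at least 34. Those contribute at least 34 each and the other 18 − k at least 0 each.
So the total is at least 34k + 0(18 − k) = 0 + 34k. This must be ≤ 374, giving k ≤ 11.
k = 11 is achieved by 11 values at 34 and 7 at 0, total 374.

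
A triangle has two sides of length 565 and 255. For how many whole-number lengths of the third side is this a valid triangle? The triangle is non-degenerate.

509

The triangle inequality gives |565 − 255| < c < 565 + 255, i.e. 310 < c < 820.
So c can be any integer from 311 to 819: 509 values.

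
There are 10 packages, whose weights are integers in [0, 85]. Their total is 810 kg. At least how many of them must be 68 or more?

8

If only k of them are at least 68, the other 10 − k are at most 67, so the total is at most k·85 + (10 − k)·67.
This must reach 810, so k·85 + (10 − k)·67 ≥ 810, giving k ≥ 8.
Exactly 8 works: 8 values at 85 and 2 at 67 total 814; lower one of the high values by 4 (still ≥ 68) to hit 810.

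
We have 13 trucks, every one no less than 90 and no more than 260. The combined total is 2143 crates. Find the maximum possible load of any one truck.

260

To make one truck as large as possible, make the other 12 as small as possible.
The other 12 contribute at least 12 × 90 = 1080, leaving at most 2143 − 1080 = 1063.
But each truck is capped at 260, so the maximum is 260.
Achievable: one at 260 and the other 12 totalling 1883, which fits since 12 × 90 ≤ 1883 ≤ 12 × 260.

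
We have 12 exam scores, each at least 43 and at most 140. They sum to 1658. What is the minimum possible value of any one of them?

To make one score as small as possible, make the other 11 as large as possible.
The other 11 contribute at most 11 × 140 = 1540, leaving at least 1658 − 1540 = 118.
Since 118 ≥ 43, this is achievable: one at 118 and 11 at 140.

118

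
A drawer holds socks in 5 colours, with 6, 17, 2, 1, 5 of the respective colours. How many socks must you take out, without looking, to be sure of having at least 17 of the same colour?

In the worst case you take as many as possible of each colour without reaching 17: 6 + 16 + 2 + 1 + 5 = 30.
The next one must give 17 of some colour, so 30 + 1 = 31.

31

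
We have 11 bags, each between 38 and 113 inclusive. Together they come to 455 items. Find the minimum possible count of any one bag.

To make one bag as small as possible, make the other 10 as large as possible.
The other 10 can take up 10 × 113 = 1130 ≥ 455 − 38, so one bag can sit at its floor of 38.
Achievable: one at 38 and the other 10 totalling 417, which fits since 10 × 38 ≤ 417 ≤ 10 × 113.

38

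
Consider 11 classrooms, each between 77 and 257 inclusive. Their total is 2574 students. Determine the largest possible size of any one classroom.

Maximizing one value means minimizing the remaining 10.
The other 10 contribute at least 10 × 77 = 770, leaving at most 2574 − 770 = 1804.
But each classroom is capped at 257, so the maximum is 257.
Achievable: one at 257 and the other 10 totalling 2317, which fits since 10 × 77 ≤ 2317 ≤ 10 × 257.

257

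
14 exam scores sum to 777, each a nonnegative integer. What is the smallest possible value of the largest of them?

56

The 14 values sum to 777, so their maximum is at least ⌈777/14⌉ = 56.
Achievable: 7 of them at 56 and 7 at 55 total 777.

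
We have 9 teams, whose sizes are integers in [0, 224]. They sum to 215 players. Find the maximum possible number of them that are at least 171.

With k values at 171 or above and the rest at least 0, the sum is at least 0 + 171k.
Since the sum is 215, we need 171k ≤ 215, i.e. k ≤ 1.
k = 1 is achieved by 1 value at 171 and 8 at 0, total 171; add 44 to one value (staying below 171) to reach 215.

1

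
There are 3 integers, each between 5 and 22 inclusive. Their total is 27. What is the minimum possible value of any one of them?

Minimizing one value means maximizing the remaining 2.
The other 2 can take up 2 × 22 = 44 ≥ 27 − 5, so one integer can sit at its floor of 5.
Achievable: one at 5 and the other 2 totalling 22, which fits since 2 × 5 ≤ 22 ≤ 2 × 22.

5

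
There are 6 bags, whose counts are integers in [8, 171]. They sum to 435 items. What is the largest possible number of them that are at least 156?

2

With k values at 156 or above and the rest at least 8, the sum is at least 48 + 148k.
Since the sum is 435, we need 148k ≤ 387, i.e. k ≤ 2.
k = 2 is achieved by 2 values at 156 and 4 at 8, total 344; add 91 to one value (staying below 156) to reach 435.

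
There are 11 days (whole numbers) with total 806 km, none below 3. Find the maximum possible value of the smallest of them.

73

The 11 values sum to 806, so their minimum is at most ⌊806/11⌋ = 73.
Equality holds with 8 values of 73 and 3 values of 74.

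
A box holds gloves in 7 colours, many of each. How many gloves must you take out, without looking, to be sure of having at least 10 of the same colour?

64

In the worst case you draw 9 of each of the 7 colours: 7 × 9 = 63.
One more forces 10 of some colour, so 63 + 1 = 64.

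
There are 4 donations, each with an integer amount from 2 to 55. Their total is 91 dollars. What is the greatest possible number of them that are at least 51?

1

Suppose k of them are at least 51. Those contribute at least 51 each and the other 4 − k at least 2 each.
So the total is at least 51k + 2(4 − k) = 8 + 49k. This must be ≤ 91, giving k ≤ 1.
k = 1 is achieved by 1 value at 51 and 3 at 2, total 57; add 34 to one value (staying below 51) to reach 91.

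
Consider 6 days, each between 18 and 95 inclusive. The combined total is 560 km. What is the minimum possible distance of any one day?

To make one day as small as possible, make the other 5 as large as possible.
The other 5 contribute at most 5 × 95 = 475, leaving at least 560 − 475 = 85.
Since 85 ≥ 18, this is achievable: one at 85 and 5 at 95.

85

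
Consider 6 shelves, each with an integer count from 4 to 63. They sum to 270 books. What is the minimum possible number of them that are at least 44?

1

Each value short of 44 is at most 43, costing at least 63 − 43 = 20 against the maximum total of 378.
We can afford to lose at most 378 − 270 = 108, so at most ⌊108/20⌋ = 5 fall short, and at least 1 are ≥ 44.
Exactly 1 works: 1 value at 63 and 5 at 43 total 278; lower one of the high values by 8 (still ≥ 44) to hit 270.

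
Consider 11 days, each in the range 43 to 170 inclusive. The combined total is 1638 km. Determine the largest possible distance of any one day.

170

To make one day as large as possible, make the other 10 as small as possible.
The other 10 contribute at least 10 × 43 = 430, leaving at most 1638 − 430 = 1208.
But each day is capped at 170, so the maximum is 170.
Achievable: one at 170 and the other 10 totalling 1468, which fits since 10 × 43 ≤ 1468 ≤ 10 × 170.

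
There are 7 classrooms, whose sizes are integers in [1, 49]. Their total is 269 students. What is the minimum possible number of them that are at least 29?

4

Each value short of 29 is at most 28, costing at least 49 − 28 = 21 against the maximum total of 343.
We can afford to lose at most 343 − 269 = 74, so at most ⌊74/21⌋ = 3 fall short, and at least 4 are ≥ 29.
Exactly 4 works: 4 values at 49 and 3 at 28 total 280; lower one of the high values by 11 (still ≥ 29) to hit 269.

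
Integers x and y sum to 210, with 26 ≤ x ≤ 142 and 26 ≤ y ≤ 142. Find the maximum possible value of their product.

For a fixed sum, the product xy is largest when x and y are as close as possible.
Taking x = 105 and y = 105 (both in [26, 142]) gives xy = 11025.

11025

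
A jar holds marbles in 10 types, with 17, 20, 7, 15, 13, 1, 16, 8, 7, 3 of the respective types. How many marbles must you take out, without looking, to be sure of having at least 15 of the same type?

96

In the worst case you take as many as possible of each type without reaching 15: 14 + 14 + 7 + 14 + 13 + 1 + 14 + 8 + 7 + 3 = 95.
The next one must give 15 of some type, so 95 + 1 = 96.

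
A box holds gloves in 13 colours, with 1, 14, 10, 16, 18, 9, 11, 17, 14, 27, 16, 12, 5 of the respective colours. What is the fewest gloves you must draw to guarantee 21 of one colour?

In the worst case you take as many as possible of each colour without reaching 21: 1 + 14 + 10 + 16 + 18 + 9 + 11 + 17 + 14 + 20 + 16 + 12 + 5 = 163.
The next one must give 21 of some colour, so 163 + 1 = 164.

164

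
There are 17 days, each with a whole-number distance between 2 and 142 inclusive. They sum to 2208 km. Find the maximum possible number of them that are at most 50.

Each value at 50 or below falls at least 142 − 50 = 92 short of the ceiling 142.
The ceiling total is 17 × 142 = 2414, and we need 2208, so at most ⌊(2414 − 2208)/92⌋ = 2 can be that low.
k = 2 is achieved by 2 values at 50 and 15 at 142, total 2230; lower one of the 142's by 22 (still > 50) to reach 2208.

2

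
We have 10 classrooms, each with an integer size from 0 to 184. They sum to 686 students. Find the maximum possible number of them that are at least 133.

5

Suppose k of them are at least 133. Those contribute at least 133 each and the other 10 − k at least 0 each.
So the total is at least 133k + 0(10 − k) = 0 + 133k. This must be ≤ 686, giving k ≤ 5.
k = 5 is achieved by 5 values at 133 and 5 at 0, total 665; add 21 to one value (staying below 133) to reach 686.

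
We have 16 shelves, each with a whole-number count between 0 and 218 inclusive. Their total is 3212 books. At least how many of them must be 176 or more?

Each value short of 176 is at most 175, costing at least 218 − 175 = 43 against the maximum total of 3488.
We can afford to lose at most 3488 − 3212 = 276, so at most ⌊276/43⌋ = 6 fall short, and at least 10 are ≥ 176.
Exactly 10 works: 10 values at 218 and 6 at 175 total 3230; lower one of the high values by 18 (still ≥ 176) to hit 3212.

10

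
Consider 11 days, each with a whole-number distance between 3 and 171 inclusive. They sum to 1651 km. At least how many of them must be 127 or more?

Each value short of 127 is at most 126, costing at least 171 − 126 = 45 against the maximum total of 1881.
We can afford to lose at most 1881 − 1651 = 230, so at most ⌊230/45⌋ = 5 fall short, and at least 6 are ≥ 127.
Exactly 6 works: 6 values at 171 and 5 at 126 total 1656; lower one of the high values by 5 (still ≥ 127) to hit 1651.

6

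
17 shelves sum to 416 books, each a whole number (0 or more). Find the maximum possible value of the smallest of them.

The 17 values sum to 416, so their minimum is at most ⌊416/17⌋ = 24.
Taking 9 copies of 24 and 8 copies of 25 gives exactly 416, so 24 is attained.

24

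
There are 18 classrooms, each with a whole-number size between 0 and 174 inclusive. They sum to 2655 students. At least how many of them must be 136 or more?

6

Suppose at most 18 − j of them reach 136; then j values are ≤ 135 and the rest ≤ 174.
The total is then ≤ 135·j + 174·(18 − j) = 3132 − 39j. For this to be ≥ 2655 we need j ≤ 12, so at least 18 − 12 = 6 must reach 136.
Exactly 6 works: 6 values at 174 and 12 at 135 total 2664; lower one of the high values by 9 (still ≥ 136) to hit 2655.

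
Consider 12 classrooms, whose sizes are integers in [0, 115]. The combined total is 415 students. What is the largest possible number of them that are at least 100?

Suppose k of them are at least 100. Those contribute at least 100 each and the other 12 − k at least 0 each.
So the total is at least 100k + 0(12 − k) = 0 + 100k. This must be ≤ 415, giving k ≤ 4.
k = 4 is achieved by 4 values at 100 and 8 at 0, total 400; add 15 to one value (staying below 100) to reach 415.

4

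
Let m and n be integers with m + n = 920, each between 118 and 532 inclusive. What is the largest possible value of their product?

211600

With m + n fixed, mn peaks when the two are closest together.
Taking m = 460 and n = 460 (both in [118, 532]) gives mn = 211600.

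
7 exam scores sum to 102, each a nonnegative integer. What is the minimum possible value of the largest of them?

15

If every one of the 7 were at most 14, the total would be at most 7 × 14 = 98 < 102.
Achievable: 4 of them at 15 and 3 at 14 total 102.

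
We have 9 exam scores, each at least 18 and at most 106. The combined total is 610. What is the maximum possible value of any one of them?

To make one score as large as possible, make the other 8 as small as possible.
The other 8 contribute at least 8 × 18 = 144, leaving at most 610 − 144 = 466.
But each score is capped at 106, so the maximum is 106.
Achievable: one at 106 and the other 8 totalling 504, which fits since 8 × 18 ≤ 504 ≤ 8 × 106.

106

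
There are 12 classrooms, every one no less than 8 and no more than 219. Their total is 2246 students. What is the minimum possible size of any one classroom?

8

To make one classroom as small as possible, make the other 11 as large as possible.
The other 11 can take up 11 × 219 = 2409 ≥ 2246 − 8, so one classroom can sit at its floor of 8.
Achievable: one at 8 and the other 11 totalling 2238, which fits since 11 × 8 ≤ 2238 ≤ 11 × 219.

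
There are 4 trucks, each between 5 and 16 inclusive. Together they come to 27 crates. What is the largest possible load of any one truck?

12

To make one truck as large as possible, make the other 3 as small as possible.
The other 3 contribute at least 3 × 5 = 15, leaving at most 27 − 15 = 12.
Since 12 ≤ 16, this is achievable: one at 12 and 3 at 5.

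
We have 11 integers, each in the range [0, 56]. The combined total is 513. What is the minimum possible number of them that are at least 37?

6

Each value short of 37 is at most 36, costing at least 56 − 36 = 20 against the maximum total of 616.
We can afford to lose at most 616 − 513 = 103, so at most ⌊103/20⌋ = 5 fall short, and at least 6 are ≥ 37.
Exactly 6 works: 6 values at 56 and 5 at 36 total 516; lower one of the high values by 3 (still ≥ 37) to hit 513.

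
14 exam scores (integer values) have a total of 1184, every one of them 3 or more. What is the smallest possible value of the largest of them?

If every one of the 14 were at most 84, the total would be at most 14 × 84 = 1176 < 1184.
Taking 6 copies of 84 and 8 copies of 85 gives exactly 1184, so 85 is attained.

85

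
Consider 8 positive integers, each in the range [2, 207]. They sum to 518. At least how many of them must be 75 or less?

2

Let j be the number exceeding 75. Then the total is ≥ 76·j + 2·(8 − j) = 16 + 74j.
So 74j ≤ 502 and j ≤ 6; hence at least 8 − 6 = 2 are ≤ 75.
Exactly 2 works: 2 values at 2 and 6 at 76 total 460; raise one of the low values by 58 (still ≤ 75) to hit 518.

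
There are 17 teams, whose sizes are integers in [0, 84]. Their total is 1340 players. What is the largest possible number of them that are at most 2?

1

Each value at 2 or below falls at least 84 − 2 = 82 short of the ceiling 84.
The ceiling total is 17 × 84 = 1428, and we need 1340, so at most ⌊(1428 − 1340)/82⌋ = 1 can be that low.
k = 1 is achieved by 1 value at 2 and 16 at 84, total 1346; lower one of the 84's by 6 (still > 2) to reach 1340.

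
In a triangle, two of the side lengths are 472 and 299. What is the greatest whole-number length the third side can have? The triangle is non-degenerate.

The third side must be less than 472 + 299 = 771.
The largest integer below 771 is 770.

770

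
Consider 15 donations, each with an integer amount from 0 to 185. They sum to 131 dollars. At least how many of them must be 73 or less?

If only k of them are at most 73, the other 15 − k are at least 74, so the total is at least (15 − k)·74 + k·0.
This is ≤ 131, so (15 − k)·74 + 0k ≤ 131, which gives k ≥ 14.
Exactly 14 works: 14 values at 0 and 1 at 74 total 74; raise one of the low values by 57 (still ≤ 73) to hit 131.

14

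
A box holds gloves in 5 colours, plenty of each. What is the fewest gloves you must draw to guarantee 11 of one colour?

In the worst case you draw 10 of each of the 5 colours: 5 × 10 = 50.
One more forces 11 of some colour, so 50 + 1 = 51.

51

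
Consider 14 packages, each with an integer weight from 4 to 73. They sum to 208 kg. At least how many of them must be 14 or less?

Each value above 14 is at least 15, contributing at least 15 − 4 = 11 above the floor 4.
The sum exceeds the floor total 56 by 152, so at most ⌊152/11⌋ = 13 exceed 14, and at least 1 are ≤ 14.
Exactly 1 works: 1 value at 4 and 13 at 15 total 199; raise one of the low values by 9 (still ≤ 14) to hit 208.

1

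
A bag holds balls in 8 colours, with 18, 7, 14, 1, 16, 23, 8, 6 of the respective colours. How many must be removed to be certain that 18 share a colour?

In the worst case you take as many as possible of each colour without reaching 18: 17 + 7 + 14 + 1 + 16 + 17 + 8 + 6 = 86.
The next one must give 18 of some colour, so 86 + 1 = 87.

87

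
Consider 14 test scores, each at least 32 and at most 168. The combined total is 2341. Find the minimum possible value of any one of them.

157

To make one score as small as possible, make the other 13 as large as possible.
The other 13 contribute at most 13 × 168 = 2184, leaving at least 2341 − 2184 = 157.
Since 157 ≥ 32, this is achievable: one at 157 and 13 at 168.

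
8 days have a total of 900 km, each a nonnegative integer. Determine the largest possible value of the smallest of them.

112

If every one of the 8 were at least 113, the total would be at least 8 × 113 = 904 > 900.
Equality holds with 4 values of 112 and 4 values of 113.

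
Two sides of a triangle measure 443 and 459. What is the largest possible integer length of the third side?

901

The third side must be less than 443 + 459 = 902.
The largest integer below 902 is 901.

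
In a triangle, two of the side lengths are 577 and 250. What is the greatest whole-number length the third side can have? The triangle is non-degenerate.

826

The third side must be less than 577 + 250 = 827.
The largest integer below 827 is 826.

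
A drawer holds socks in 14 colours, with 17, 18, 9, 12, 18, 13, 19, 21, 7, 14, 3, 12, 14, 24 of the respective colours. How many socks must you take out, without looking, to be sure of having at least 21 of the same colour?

197

In the worst case you take as many as possible of each colour without reaching 21: 17 + 18 + 9 + 12 + 18 + 13 + 19 + 20 + 7 + 14 + 3 + 12 + 14 + 20 = 196.
The next one must give 21 of some colour, so 196 + 1 = 197.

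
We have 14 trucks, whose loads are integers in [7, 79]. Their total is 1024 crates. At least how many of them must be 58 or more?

11

If only k of them are at least 58, the other 14 − k are at most 57, so the total is at most k·79 + (14 − k)·57.
This must reach 1024, so k·79 + (14 − k)·57 ≥ 1024, giving k ≥ 11.
Exactly 11 works: 11 values at 79 and 3 at 57 total 1040; lower one of the high values by 16 (still ≥ 58) to hit 1024.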